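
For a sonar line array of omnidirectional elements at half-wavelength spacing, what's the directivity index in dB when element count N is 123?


20.9 dB


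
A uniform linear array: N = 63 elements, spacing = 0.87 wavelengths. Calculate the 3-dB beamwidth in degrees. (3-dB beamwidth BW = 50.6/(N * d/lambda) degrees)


0.92 deg


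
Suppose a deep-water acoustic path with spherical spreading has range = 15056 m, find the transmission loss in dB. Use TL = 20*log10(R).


83.55 dB


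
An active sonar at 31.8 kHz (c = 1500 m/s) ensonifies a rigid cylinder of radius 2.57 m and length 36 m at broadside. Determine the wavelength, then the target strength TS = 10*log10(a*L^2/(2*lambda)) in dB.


Step 1: lambda = c/f = 1500/31800 = 0.04717 m
Step 2: TS = 10*log10(a*L^2/(2*lambda)) = 10*log10(2.57*36^2/(2*0.04717)) = 45.48

45.48 dB


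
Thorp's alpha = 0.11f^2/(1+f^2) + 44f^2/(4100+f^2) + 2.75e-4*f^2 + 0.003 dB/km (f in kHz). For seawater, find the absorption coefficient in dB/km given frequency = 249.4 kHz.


f^2 = 62200.36
alpha = 0.11*62200.36/(1+62200.36) + 44*62200.36/(4100+62200.36) + 2.75e-4*62200.36 + 0.003 = 58.497

58.497 dB/km


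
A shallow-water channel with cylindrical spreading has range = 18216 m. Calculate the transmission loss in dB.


42.6 dB


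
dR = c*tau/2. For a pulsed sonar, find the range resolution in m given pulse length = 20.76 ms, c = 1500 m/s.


15.57 m


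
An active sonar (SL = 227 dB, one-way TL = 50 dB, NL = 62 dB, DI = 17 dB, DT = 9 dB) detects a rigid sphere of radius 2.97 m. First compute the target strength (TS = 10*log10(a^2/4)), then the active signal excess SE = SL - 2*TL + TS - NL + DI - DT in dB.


Step 1: TS = 10*log10(2.97^2/4) = 3.43 dB
Step 2: SE = SL - 2*TL + TS - NL + DI - DT = 227 - 2*50 + (3.43) - 62 + 17 - 9 = 76.43

76.43 dB


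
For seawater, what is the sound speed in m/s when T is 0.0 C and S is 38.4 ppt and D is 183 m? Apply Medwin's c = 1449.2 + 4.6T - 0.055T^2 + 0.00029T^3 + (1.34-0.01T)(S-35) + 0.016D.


1456.68 m/s


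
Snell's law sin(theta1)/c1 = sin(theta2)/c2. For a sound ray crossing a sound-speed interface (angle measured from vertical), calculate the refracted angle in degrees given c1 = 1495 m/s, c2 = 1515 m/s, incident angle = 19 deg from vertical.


sin(theta2) = (c2/c1)*sin(theta1) = (1515/1495)*sin(19 deg) = 0.32992
theta2 = arcsin(0.32992) = 19.26

19.26 deg


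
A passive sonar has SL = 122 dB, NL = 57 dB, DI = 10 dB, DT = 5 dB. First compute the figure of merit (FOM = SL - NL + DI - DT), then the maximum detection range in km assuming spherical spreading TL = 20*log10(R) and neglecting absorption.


Step 1: FOM = SL - NL + DI - DT = 122 - 57 + 10 - 5 = 70 dB
Step 2: at max range FOM = TL = 20*log10(R), so R = 10^(70/20) = 3162.28 m = 3.16 km

3.16 km


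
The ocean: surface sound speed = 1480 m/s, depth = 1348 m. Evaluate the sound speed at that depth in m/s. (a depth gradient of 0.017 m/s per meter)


c = 1480 + 0.017 * 1348 = 1502.916

1502.916 m/s


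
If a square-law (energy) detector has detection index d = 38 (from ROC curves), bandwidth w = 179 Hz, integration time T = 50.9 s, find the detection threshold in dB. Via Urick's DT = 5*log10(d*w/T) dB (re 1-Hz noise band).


10.63 dB


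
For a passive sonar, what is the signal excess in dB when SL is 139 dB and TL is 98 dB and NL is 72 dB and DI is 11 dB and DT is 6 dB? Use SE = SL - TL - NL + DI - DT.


SE = SL - TL - NL + DI - DT = 139 - 98 - 72 + 11 - 6 = -26

-26 dB


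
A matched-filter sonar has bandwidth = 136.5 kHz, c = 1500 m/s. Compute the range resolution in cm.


dR = c/(2*BW) = 1500 / (2 * 136.5e3) = 0.0055 m = 0.55 cm

0.55 cm


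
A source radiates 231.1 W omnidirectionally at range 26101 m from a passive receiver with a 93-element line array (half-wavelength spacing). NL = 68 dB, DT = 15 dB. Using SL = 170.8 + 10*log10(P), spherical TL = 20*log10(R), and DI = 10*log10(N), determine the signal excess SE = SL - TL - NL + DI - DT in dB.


Step 1: SL = 170.8 + 10*log10(231.1) = 194.44 dB
Step 2: TL = 20*log10(26101) = 88.33 dB
Step 3: DI = 10*log10(93) = 19.68 dB
Step 4: SE = SL - TL - NL + DI - DT = 194.44 - 88.33 - 68 + 19.68 - 15 = 42.79

42.79 dB


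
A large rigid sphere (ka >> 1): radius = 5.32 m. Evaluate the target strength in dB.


TS = 10*log10(5.32^2 / 4) = 10*log10(7.0756) = 8.5

8.5 dB


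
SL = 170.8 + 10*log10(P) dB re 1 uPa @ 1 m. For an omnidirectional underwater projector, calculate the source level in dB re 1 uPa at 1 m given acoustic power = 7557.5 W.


SL = 170.8 + 10*log10(7557.5) = 170.8 + 38.78 = 209.58

209.58 dB


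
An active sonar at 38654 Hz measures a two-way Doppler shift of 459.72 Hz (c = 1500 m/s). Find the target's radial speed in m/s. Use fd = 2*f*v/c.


From fd = 2*f*v/c, v = c*fd/(2*f) = 1500 * 459.72 / (2*38654) = 8.92

8.92 m/s


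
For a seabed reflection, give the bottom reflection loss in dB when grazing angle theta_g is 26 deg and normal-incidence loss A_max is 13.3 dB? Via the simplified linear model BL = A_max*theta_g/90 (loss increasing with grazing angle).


3.84 dB


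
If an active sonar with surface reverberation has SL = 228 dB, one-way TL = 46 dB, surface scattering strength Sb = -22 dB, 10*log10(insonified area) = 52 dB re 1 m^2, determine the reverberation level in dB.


166 dB


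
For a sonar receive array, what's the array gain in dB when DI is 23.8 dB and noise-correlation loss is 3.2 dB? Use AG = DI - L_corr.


20.6 dB


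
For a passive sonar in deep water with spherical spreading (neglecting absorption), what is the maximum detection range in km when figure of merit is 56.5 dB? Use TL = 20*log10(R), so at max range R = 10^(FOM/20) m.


At max range FOM = TL, so 20*log10(R) = 56.5
R = 10^(56.5/20) = 668.34 m = 0.67 km

0.67 km


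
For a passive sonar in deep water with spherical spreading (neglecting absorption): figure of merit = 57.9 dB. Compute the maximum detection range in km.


0.79 km


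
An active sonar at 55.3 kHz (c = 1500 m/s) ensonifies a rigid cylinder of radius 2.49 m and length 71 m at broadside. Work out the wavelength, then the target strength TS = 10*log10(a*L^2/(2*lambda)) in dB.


Step 1: lambda = c/f = 1500/55300 = 0.02712 m
Step 2: TS = 10*log10(a*L^2/(2*lambda)) = 10*log10(2.49*71^2/(2*0.02712)) = 53.64

53.64 dB


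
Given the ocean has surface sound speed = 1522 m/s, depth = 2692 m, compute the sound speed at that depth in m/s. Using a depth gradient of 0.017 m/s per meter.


c = 1522 + 0.017 * 2692 = 1567.764

1567.764 m/s


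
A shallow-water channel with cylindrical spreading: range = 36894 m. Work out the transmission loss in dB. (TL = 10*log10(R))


TL = 10*log10(36894) = 45.67

45.67 dB


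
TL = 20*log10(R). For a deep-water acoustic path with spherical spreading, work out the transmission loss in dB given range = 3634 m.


TL = 20*log10(3634) = 71.21

71.21 dB


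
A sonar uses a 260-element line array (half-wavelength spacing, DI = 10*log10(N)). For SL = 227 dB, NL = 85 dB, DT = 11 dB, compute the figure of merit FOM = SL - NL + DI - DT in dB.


155.15 dB


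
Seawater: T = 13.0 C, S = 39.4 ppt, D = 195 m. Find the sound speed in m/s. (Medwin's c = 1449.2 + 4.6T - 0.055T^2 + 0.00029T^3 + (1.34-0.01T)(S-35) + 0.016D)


c = 1449.2 + 4.6*13.0 - 0.055*13.0^2 + 0.00029*13.0^3 + (1.34 - 0.01*13.0)*(39.4 - 35) + 0.016*195 = 1508.79

1508.79 m/s


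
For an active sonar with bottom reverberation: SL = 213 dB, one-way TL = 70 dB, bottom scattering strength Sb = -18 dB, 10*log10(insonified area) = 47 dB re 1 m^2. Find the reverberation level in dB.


102 dB


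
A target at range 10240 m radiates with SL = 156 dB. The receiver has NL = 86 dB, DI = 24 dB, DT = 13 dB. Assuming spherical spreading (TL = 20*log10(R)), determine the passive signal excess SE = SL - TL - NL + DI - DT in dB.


Step 1: TL = 20*log10(10240) = 80.21 dB
Step 2: SE = 156 - 80.21 - 86 + 24 - 13 = 0.79

0.79 dB


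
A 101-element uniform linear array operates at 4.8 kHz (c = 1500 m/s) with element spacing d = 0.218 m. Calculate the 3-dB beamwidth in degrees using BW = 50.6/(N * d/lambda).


Step 1: lambda = 1500/4800 = 0.3125 m
Step 2: d/lambda = 0.218/0.3125 = 0.6976
Step 3: BW = 50.6/(N * d/lambda) = 50.6/(101 * 0.6976) = 0.72

0.72 deg


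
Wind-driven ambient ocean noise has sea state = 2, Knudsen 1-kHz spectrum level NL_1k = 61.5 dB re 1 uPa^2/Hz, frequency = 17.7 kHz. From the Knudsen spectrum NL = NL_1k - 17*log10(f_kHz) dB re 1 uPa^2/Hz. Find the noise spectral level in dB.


NL = NL_1k - 17*log10(f_kHz) = 61.5 - 17*log10(17.7) = 61.5 - (21.22) = 40.28

40.28 dB


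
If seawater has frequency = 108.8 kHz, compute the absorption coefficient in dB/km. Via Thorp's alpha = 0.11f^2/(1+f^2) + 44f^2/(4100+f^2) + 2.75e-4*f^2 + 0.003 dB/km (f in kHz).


36.049 dB/km


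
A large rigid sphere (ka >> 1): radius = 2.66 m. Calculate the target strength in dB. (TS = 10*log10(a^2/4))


TS = 10*log10(2.66^2 / 4) = 10*log10(1.7689) = 2.48

2.48 dB


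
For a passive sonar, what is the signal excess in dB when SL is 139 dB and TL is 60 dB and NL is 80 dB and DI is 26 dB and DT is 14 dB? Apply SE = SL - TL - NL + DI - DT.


11 dB


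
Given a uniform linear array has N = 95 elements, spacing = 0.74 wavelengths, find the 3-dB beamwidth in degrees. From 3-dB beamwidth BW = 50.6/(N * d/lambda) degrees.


BW = 50.6 / (95 * 0.74) = 50.6 / 70.3 = 0.72

0.72 deg


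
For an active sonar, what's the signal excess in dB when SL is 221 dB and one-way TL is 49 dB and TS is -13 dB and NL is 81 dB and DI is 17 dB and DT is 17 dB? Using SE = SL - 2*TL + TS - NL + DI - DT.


SE = SL - 2*TL + TS - NL + DI - DT = 221 - 2*49 + (-13) - 81 + 17 - 17 = 29

29 dB


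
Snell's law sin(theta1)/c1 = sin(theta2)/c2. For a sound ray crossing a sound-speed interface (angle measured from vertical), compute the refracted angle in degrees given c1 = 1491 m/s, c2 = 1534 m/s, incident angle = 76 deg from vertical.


sin(theta2) = (c2/c1)*sin(theta1) = (1534/1491)*sin(76 deg) = 0.99828
theta2 = arcsin(0.99828) = 86.64

86.64 deg


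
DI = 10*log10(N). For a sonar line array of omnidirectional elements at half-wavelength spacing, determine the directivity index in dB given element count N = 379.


DI = 10*log10(379) = 25.79

25.79 dB


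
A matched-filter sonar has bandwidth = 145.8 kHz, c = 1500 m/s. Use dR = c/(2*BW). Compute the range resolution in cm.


dR = c/(2*BW) = 1500 / (2 * 145.8e3) = 0.0051 m = 0.51 cm

0.51 cm


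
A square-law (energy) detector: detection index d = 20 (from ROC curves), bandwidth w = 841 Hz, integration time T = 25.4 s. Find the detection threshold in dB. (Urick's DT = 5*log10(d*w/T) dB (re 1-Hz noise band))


DT = 5*log10(d*w/T) = 5*log10(20 * 841 / 25.4) = 5*log10(662.2) = 14.1

14.1 dB


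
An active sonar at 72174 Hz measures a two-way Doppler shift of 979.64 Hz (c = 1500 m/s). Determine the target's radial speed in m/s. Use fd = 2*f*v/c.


From fd = 2*f*v/c, v = c*fd/(2*f) = 1500 * 979.64 / (2*72174) = 10.18

10.18 m/s


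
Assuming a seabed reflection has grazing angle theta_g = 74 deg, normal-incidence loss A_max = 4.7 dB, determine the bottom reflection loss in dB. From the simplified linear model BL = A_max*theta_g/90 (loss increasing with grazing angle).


BL = A_max * theta_g / 90 = 4.7 * 74 / 90 = 3.86

3.86 dB


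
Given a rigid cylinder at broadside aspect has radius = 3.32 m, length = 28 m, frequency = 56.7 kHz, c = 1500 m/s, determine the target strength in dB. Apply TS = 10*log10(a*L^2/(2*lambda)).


46.92 dB


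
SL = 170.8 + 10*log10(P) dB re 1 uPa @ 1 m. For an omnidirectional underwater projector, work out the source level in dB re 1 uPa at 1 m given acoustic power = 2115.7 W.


204.05 dB


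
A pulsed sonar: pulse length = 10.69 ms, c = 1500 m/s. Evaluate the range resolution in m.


8.0175 m


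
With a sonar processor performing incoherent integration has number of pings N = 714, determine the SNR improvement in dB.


Gain = 5*log10(714) = 14.27

14.27 dB


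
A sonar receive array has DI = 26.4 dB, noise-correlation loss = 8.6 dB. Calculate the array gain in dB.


AG = DI - L_corr = 26.4 - 8.6 = 17.8

17.8 dB


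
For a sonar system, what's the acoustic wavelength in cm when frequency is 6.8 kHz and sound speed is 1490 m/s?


21.91 cm


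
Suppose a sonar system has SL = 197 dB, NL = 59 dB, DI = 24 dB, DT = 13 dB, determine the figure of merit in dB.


FOM = SL - NL + DI - DT = 197 - 59 + 24 - 13 = 149

149 dB


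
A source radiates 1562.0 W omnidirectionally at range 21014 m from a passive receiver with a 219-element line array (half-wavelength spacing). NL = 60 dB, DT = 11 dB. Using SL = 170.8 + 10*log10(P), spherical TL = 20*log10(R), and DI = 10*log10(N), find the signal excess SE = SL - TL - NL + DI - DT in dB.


Step 1: SL = 170.8 + 10*log10(1562.0) = 202.74 dB
Step 2: TL = 20*log10(21014) = 86.45 dB
Step 3: DI = 10*log10(219) = 23.4 dB
Step 4: SE = SL - TL - NL + DI - DT = 202.74 - 86.45 - 60 + 23.4 - 11 = 68.69

68.69 dB


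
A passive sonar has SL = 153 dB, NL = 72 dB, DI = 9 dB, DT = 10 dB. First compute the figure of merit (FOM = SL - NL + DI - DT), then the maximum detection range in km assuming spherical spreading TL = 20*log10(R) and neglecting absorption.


Step 1: FOM = SL - NL + DI - DT = 153 - 72 + 9 - 10 = 80 dB
Step 2: at max range FOM = TL = 20*log10(R), so R = 10^(80/20) = 10000.0 m = 10.0 km

10.0 km


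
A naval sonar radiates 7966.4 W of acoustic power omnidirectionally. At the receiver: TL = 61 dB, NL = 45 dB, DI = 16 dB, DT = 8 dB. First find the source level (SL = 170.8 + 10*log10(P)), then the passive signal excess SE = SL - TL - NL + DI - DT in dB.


Step 1: SL = 170.8 + 10*log10(7966.4) = 209.81 dB
Step 2: SE = SL - TL - NL + DI - DT = 209.81 - 61 - 45 + 16 - 8 = 111.81

111.81 dB


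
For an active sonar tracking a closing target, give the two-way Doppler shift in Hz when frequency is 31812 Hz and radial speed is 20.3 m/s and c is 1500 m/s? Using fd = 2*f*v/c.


fd = 2*f*v/c = 2 * 31812 * 20.3 / 1500 = 861.04

861.04 Hz


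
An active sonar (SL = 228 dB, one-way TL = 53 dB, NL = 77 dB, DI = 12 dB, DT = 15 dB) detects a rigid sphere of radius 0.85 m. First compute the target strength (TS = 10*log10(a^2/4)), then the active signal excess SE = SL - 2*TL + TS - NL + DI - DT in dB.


Step 1: TS = 10*log10(0.85^2/4) = -7.43 dB
Step 2: SE = SL - 2*TL + TS - NL + DI - DT = 228 - 2*53 + (-7.43) - 77 + 12 - 15 = 34.57

34.57 dB


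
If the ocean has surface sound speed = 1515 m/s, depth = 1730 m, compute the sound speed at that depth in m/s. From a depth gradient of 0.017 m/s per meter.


c = 1515 + 0.017 * 1730 = 1544.41

1544.41 m/s


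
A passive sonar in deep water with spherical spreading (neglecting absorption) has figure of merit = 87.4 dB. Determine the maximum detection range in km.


At max range FOM = TL, so 20*log10(R) = 87.4
R = 10^(87.4/20) = 23442.29 m = 23.44 km

23.44 km


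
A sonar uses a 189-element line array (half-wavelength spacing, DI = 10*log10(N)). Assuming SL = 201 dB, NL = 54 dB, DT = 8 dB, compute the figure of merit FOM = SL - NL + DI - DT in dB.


161.76 dB


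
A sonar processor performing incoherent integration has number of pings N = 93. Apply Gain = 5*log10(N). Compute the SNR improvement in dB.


Gain = 5*log10(93) = 9.84

9.84 dB


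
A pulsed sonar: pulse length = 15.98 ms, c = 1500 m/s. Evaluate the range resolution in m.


dR = c*tau/2 = 1500 * 15.98e-3 / 2 = 11.985

11.985 m


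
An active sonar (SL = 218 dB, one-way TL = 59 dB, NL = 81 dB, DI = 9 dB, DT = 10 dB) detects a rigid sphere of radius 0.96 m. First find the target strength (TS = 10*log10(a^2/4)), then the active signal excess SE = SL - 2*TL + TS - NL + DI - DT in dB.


Step 1: TS = 10*log10(0.96^2/4) = -6.38 dB
Step 2: SE = SL - 2*TL + TS - NL + DI - DT = 218 - 2*59 + (-6.38) - 81 + 9 - 10 = 11.62

11.62 dB


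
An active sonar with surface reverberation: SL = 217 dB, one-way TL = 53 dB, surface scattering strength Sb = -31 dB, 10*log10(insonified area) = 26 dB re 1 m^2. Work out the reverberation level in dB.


106 dB


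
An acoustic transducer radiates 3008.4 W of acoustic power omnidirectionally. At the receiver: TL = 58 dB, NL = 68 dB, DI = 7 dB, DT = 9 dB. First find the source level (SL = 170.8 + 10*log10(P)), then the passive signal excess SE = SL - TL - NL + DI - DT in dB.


Step 1: SL = 170.8 + 10*log10(3008.4) = 205.58 dB
Step 2: SE = SL - TL - NL + DI - DT = 205.58 - 58 - 68 + 7 - 9 = 77.58

77.58 dB


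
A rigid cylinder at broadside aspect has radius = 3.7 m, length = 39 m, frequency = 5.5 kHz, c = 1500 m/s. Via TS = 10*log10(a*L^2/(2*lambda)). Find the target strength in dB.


40.14 dB


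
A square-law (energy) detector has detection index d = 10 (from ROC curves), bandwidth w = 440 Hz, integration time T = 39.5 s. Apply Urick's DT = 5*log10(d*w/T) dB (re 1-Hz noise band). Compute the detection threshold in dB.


DT = 5*log10(d*w/T) = 5*log10(10 * 440 / 39.5) = 5*log10(111.39) = 10.23

10.23 dB


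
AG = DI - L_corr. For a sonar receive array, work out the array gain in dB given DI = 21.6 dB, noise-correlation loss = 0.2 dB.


AG = DI - L_corr = 21.6 - 0.2 = 21.4

21.4 dB


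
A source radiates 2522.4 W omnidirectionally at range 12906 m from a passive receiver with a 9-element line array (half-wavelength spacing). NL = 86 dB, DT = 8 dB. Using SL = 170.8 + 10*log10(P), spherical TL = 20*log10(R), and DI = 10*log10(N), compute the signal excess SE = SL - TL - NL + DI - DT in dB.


38.14 dB


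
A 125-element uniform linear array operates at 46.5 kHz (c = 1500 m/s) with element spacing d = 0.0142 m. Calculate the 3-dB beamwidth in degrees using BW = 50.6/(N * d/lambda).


Step 1: lambda = 1500/46500 = 0.03226 m
Step 2: d/lambda = 0.0142/0.03226 = 0.4402
Step 3: BW = 50.6/(N * d/lambda) = 50.6/(125 * 0.4402) = 0.92

0.92 deg


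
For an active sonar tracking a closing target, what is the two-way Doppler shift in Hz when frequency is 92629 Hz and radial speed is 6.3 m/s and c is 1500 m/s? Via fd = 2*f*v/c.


fd = 2*f*v/c = 2 * 92629 * 6.3 / 1500 = 778.08

778.08 Hz


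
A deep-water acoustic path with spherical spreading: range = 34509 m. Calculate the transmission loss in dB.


TL = 20*log10(34509) = 90.76

90.76 dB


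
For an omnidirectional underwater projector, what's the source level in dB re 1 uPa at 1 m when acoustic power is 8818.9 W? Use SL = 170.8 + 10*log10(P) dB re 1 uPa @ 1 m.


SL = 170.8 + 10*log10(8818.9) = 170.8 + 39.45 = 210.25

210.25 dB


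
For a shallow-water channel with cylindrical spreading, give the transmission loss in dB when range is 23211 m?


TL = 10*log10(23211) = 43.66

43.66 dB


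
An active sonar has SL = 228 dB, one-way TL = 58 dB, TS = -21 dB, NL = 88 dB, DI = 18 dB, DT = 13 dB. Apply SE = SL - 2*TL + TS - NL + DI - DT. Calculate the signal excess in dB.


SE = SL - 2*TL + TS - NL + DI - DT = 228 - 2*58 + (-21) - 88 + 18 - 13 = 8

8 dB


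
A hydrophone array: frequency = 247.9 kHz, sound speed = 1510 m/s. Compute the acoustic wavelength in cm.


0.61 cm


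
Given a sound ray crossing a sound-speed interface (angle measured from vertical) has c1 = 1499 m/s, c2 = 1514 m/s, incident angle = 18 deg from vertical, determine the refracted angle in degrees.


18.19 deg


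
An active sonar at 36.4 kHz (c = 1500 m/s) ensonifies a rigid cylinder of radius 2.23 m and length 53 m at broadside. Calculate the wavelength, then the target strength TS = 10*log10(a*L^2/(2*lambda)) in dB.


Step 1: lambda = c/f = 1500/36400 = 0.04121 m
Step 2: TS = 10*log10(a*L^2/(2*lambda)) = 10*log10(2.23*53^2/(2*0.04121)) = 48.81

48.81 dB


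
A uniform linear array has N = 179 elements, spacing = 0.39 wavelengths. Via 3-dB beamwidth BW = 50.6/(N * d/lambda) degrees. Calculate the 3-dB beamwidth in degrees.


BW = 50.6 / (179 * 0.39) = 50.6 / 69.81 = 0.72

0.72 deg


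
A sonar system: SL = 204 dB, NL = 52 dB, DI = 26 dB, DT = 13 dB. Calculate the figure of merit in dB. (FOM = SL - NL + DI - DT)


FOM = SL - NL + DI - DT = 204 - 52 + 26 - 13 = 165

165 dB


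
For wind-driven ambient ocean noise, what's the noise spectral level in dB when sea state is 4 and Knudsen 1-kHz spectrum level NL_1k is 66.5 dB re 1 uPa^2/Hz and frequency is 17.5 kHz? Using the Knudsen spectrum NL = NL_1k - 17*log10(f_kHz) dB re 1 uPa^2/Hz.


NL = NL_1k - 17*log10(f_kHz) = 66.5 - 17*log10(17.5) = 66.5 - (21.13) = 45.37

45.37 dB


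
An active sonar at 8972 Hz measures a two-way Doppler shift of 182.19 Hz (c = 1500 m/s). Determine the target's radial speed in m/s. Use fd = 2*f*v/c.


From fd = 2*f*v/c, v = c*fd/(2*f) = 1500 * 182.19 / (2*8972) = 15.23

15.23 m/s


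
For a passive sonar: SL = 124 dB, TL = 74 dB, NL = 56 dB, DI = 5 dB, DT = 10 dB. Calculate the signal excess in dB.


SE = SL - TL - NL + DI - DT = 124 - 74 - 56 + 5 - 10 = -11

-11 dB


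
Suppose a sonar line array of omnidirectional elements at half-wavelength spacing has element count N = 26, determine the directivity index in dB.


DI = 10*log10(26) = 14.15

14.15 dB


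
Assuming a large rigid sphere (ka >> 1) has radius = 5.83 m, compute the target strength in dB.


TS = 10*log10(5.83^2 / 4) = 10*log10(8.497225) = 9.29

9.29 dB


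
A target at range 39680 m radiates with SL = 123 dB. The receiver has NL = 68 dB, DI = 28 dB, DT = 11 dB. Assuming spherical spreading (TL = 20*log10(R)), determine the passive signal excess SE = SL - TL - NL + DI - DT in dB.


Step 1: TL = 20*log10(39680) = 91.97 dB
Step 2: SE = 123 - 91.97 - 68 + 28 - 11 = -19.97

-19.97 dB


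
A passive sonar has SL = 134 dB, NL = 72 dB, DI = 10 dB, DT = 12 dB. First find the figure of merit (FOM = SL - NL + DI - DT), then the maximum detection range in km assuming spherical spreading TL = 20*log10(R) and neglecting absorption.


Step 1: FOM = SL - NL + DI - DT = 134 - 72 + 10 - 12 = 60 dB
Step 2: at max range FOM = TL = 20*log10(R), so R = 10^(60/20) = 1000.0 m = 1.0 km

1.0 km


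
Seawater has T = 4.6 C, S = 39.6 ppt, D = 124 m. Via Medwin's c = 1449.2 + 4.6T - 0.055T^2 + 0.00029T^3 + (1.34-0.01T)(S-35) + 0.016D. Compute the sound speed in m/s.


c = 1449.2 + 4.6*4.6 - 0.055*4.6^2 + 0.00029*4.6^3 + (1.34 - 0.01*4.6)*(39.6 - 35) + 0.016*124 = 1477.16

1477.16 m/s


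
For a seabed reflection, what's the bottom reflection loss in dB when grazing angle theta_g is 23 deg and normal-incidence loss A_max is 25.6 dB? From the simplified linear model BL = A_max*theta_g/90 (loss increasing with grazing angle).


BL = A_max * theta_g / 90 = 25.6 * 23 / 90 = 6.54

6.54 dB


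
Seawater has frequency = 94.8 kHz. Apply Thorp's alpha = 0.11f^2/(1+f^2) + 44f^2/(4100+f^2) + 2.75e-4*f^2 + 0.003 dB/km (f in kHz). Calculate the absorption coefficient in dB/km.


f^2 = 8987.04
alpha = 0.11*8987.04/(1+8987.04) + 44*8987.04/(4100+8987.04) + 2.75e-4*8987.04 + 0.003 = 32.8

32.8 dB/km


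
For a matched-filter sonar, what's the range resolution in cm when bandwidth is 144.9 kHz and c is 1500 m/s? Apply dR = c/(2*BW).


0.52 cm


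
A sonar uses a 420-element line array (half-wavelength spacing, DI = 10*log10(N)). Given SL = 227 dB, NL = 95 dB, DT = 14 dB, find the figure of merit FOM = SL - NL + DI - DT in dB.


144.23 dB


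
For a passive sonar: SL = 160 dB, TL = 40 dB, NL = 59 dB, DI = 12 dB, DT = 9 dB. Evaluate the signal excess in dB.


SE = SL - TL - NL + DI - DT = 160 - 40 - 59 + 12 - 9 = 64

64 dB


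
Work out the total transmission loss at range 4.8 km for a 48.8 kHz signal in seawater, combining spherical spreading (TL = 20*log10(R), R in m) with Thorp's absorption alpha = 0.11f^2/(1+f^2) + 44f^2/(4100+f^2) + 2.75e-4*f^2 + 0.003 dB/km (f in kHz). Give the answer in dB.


Step 1 (Thorp): alpha = 0.11*2381.44/(1+2381.44) + 44*2381.44/(4100+2381.44) + 2.75e-4*2381.44 + 0.003 = 16.9345 dB/km
Step 2: TL_spread = 20*log10(4800) = 73.62 dB
Step 3: TL_abs = alpha*R = 16.9345 * 4.8 = 81.29 dB
Step 4: TL_total = 73.62 + 81.29 = 154.91

154.91 dB


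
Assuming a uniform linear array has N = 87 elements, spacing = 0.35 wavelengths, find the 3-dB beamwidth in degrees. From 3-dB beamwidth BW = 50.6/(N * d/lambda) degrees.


BW = 50.6 / (87 * 0.35) = 50.6 / 30.45 = 1.66

1.66 deg


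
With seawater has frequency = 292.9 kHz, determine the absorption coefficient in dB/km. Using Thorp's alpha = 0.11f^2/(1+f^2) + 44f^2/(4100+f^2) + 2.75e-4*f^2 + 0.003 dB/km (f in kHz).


65.698 dB/km


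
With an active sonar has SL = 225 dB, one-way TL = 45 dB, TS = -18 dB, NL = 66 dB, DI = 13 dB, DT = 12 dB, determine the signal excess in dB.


SE = SL - 2*TL + TS - NL + DI - DT = 225 - 2*45 + (-18) - 66 + 13 - 12 = 52

52 dB


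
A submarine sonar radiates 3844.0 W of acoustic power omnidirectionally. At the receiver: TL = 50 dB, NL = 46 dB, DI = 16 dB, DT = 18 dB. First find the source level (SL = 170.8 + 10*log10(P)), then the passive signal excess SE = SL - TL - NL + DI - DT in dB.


Step 1: SL = 170.8 + 10*log10(3844.0) = 206.65 dB
Step 2: SE = SL - TL - NL + DI - DT = 206.65 - 50 - 46 + 16 - 18 = 108.65

108.65 dB


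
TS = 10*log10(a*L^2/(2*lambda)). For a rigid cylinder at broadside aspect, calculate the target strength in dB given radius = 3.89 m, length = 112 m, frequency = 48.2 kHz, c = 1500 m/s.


lambda = 1500/48200 = 0.03112 m
TS = 10*log10(3.89*112^2/(2*0.03112)) = 58.94

58.94 dB


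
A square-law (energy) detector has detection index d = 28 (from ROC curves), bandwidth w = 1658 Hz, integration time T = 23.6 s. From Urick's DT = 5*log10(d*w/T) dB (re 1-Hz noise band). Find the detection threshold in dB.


DT = 5*log10(d*w/T) = 5*log10(28 * 1658 / 23.6) = 5*log10(1967.12) = 16.47

16.47 dB


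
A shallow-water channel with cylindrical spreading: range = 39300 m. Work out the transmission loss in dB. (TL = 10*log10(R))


TL = 10*log10(39300) = 45.94

45.94 dB


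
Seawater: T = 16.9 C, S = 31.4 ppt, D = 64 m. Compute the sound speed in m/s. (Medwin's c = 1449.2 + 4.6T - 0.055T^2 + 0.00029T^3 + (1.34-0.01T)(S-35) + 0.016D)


c = 1449.2 + 4.6*16.9 - 0.055*16.9^2 + 0.00029*16.9^3 + (1.34 - 0.01*16.9)*(31.4 - 35) + 0.016*64 = 1509.44

1509.44 m/s


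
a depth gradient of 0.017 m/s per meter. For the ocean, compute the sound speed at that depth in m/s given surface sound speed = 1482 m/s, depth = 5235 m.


1570.995 m/s


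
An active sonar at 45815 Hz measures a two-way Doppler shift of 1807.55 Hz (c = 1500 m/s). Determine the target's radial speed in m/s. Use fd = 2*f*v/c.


From fd = 2*f*v/c, v = c*fd/(2*f) = 1500 * 1807.55 / (2*45815) = 29.59

29.59 m/s


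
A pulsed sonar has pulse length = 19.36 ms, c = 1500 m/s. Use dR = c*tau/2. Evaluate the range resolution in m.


dR = c*tau/2 = 1500 * 19.36e-3 / 2 = 14.52

14.52 m


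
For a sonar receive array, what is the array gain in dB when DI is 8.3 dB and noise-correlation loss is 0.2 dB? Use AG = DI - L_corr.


AG = DI - L_corr = 8.3 - 0.2 = 8.1

8.1 dB


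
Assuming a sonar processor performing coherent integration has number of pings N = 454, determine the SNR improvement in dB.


Gain = 10*log10(454) = 26.57

26.57 dB


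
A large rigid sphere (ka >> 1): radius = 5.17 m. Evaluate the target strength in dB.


TS = 10*log10(5.17^2 / 4) = 10*log10(6.682225) = 8.25

8.25 dB


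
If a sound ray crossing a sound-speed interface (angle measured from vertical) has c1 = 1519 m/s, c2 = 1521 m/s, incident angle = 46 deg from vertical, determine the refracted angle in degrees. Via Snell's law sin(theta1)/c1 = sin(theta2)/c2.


sin(theta2) = (c2/c1)*sin(theta1) = (1521/1519)*sin(46 deg) = 0.72029
theta2 = arcsin(0.72029) = 46.08

46.08 deg


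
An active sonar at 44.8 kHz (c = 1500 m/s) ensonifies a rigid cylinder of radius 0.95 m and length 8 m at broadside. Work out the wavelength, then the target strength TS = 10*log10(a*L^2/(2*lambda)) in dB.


Step 1: lambda = c/f = 1500/44800 = 0.03348 m
Step 2: TS = 10*log10(a*L^2/(2*lambda)) = 10*log10(0.95*8^2/(2*0.03348)) = 29.58

29.58 dB


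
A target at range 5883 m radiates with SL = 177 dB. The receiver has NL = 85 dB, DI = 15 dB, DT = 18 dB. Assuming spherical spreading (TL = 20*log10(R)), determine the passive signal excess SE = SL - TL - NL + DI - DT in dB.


Step 1: TL = 20*log10(5883) = 75.39 dB
Step 2: SE = 177 - 75.39 - 85 + 15 - 18 = 13.61

13.61 dB


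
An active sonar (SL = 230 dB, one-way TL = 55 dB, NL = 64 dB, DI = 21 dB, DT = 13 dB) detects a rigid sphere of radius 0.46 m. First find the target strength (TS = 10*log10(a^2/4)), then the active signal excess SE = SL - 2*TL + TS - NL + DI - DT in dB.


Step 1: TS = 10*log10(0.46^2/4) = -12.77 dB
Step 2: SE = SL - 2*TL + TS - NL + DI - DT = 230 - 2*55 + (-12.77) - 64 + 21 - 13 = 51.23

51.23 dB


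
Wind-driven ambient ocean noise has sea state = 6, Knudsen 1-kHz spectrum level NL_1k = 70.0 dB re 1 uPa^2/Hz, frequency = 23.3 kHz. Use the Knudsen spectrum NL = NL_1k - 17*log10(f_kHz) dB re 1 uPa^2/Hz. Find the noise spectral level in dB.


NL = NL_1k - 17*log10(f_kHz) = 70.0 - 17*log10(23.3) = 70.0 - (23.25) = 46.75

46.75 dB


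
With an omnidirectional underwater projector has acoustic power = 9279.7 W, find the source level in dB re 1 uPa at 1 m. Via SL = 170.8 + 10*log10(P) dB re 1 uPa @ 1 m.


SL = 170.8 + 10*log10(9279.7) = 170.8 + 39.68 = 210.48

210.48 dB


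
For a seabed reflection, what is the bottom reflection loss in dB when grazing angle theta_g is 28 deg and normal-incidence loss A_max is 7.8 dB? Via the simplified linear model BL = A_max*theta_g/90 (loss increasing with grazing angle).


BL = A_max * theta_g / 90 = 7.8 * 28 / 90 = 2.43

2.43 dB


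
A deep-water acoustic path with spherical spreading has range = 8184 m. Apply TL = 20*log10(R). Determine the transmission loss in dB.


TL = 20*log10(8184) = 78.26

78.26 dB


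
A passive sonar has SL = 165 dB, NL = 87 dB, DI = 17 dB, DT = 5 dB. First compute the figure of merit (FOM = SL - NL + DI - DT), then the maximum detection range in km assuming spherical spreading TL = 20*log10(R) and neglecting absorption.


Step 1: FOM = SL - NL + DI - DT = 165 - 87 + 17 - 5 = 90 dB
Step 2: at max range FOM = TL = 20*log10(R), so R = 10^(90/20) = 31622.78 m = 31.62 km

31.62 km


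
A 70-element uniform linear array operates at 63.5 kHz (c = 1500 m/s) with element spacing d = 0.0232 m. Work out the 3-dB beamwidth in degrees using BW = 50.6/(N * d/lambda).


Step 1: lambda = 1500/63500 = 0.02362 m
Step 2: d/lambda = 0.0232/0.02362 = 0.9822
Step 3: BW = 50.6/(N * d/lambda) = 50.6/(70 * 0.9822) = 0.74

0.74 deg


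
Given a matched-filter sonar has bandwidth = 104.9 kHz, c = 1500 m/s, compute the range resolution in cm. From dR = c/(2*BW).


0.71 cm


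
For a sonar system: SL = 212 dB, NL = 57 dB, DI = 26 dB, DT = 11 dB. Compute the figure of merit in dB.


FOM = SL - NL + DI - DT = 212 - 57 + 26 - 11 = 170

170 dB


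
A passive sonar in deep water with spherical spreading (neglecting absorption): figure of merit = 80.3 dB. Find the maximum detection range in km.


At max range FOM = TL, so 20*log10(R) = 80.3
R = 10^(80.3/20) = 10351.42 m = 10.35 km

10.35 km


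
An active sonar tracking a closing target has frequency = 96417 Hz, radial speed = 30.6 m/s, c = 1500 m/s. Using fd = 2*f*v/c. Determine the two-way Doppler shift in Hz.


fd = 2*f*v/c = 2 * 96417 * 30.6 / 1500 = 3933.81

3933.81 Hz


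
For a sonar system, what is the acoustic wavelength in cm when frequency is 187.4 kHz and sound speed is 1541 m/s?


lambda = c/f = 1541 / 187400 = 0.0082 m = 0.82 cm

0.82 cm


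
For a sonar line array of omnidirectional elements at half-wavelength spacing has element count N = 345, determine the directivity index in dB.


DI = 10*log10(345) = 25.38

25.38 dB


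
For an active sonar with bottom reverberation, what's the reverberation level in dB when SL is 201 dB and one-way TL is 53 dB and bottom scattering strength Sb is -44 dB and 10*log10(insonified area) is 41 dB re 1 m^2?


RL = SL - 2*TL + Sb + 10*log10(A) = 201 - 2*53 + (-44) + 41 = 92

92 dB


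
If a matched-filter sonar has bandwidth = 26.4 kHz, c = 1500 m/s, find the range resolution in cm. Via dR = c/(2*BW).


dR = c/(2*BW) = 1500 / (2 * 26.4e3) = 0.0284 m = 2.84 cm

2.84 cm


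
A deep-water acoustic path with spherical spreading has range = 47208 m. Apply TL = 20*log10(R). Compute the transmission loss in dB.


93.48 dB


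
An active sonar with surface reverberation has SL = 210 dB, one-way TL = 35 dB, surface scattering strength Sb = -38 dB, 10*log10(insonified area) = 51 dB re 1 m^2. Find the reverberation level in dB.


RL = SL - 2*TL + Sb + 10*log10(A) = 210 - 2*35 + (-38) + 51 = 153

153 dB


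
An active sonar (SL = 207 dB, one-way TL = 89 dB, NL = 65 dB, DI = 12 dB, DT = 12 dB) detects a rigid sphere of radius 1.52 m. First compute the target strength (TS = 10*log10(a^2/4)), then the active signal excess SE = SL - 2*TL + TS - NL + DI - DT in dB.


Step 1: TS = 10*log10(1.52^2/4) = -2.38 dB
Step 2: SE = SL - 2*TL + TS - NL + DI - DT = 207 - 2*89 + (-2.38) - 65 + 12 - 12 = -38.38

-38.38 dB


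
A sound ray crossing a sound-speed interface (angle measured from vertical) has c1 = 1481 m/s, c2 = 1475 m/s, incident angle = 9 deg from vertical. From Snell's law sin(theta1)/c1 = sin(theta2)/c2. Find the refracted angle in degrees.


sin(theta2) = (c2/c1)*sin(theta1) = (1475/1481)*sin(9 deg) = 0.1558
theta2 = arcsin(0.1558) = 8.96

8.96 deg


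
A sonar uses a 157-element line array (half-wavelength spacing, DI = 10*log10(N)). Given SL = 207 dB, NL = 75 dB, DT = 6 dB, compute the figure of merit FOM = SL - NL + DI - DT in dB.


Step 1: DI = 10*log10(157) = 21.96 dB
Step 2: FOM = SL - NL + DI - DT = 207 - 75 + 21.96 - 6 = 147.96

147.96 dB


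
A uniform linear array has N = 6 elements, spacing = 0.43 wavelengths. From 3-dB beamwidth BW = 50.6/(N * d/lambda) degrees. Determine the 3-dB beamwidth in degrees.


BW = 50.6 / (6 * 0.43) = 50.6 / 2.58 = 19.61

19.61 deg


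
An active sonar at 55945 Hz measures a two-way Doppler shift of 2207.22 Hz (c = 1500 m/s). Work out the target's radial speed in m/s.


29.59 m/s


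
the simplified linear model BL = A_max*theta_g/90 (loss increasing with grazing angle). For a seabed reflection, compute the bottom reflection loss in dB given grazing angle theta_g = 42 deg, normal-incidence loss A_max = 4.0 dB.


BL = A_max * theta_g / 90 = 4.0 * 42 / 90 = 1.87

1.87 dB


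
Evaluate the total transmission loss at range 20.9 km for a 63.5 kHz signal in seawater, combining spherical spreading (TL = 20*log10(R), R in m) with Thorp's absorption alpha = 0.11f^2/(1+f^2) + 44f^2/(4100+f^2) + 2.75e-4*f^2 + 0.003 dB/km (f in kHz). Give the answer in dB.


Step 1 (Thorp): alpha = 0.11*4032.25/(1+4032.25) + 44*4032.25/(4100+4032.25) + 2.75e-4*4032.25 + 0.003 = 23.0386 dB/km
Step 2: TL_spread = 20*log10(20900) = 86.4 dB
Step 3: TL_abs = alpha*R = 23.0386 * 20.9 = 481.51 dB
Step 4: TL_total = 86.4 + 481.51 = 567.91

567.91 dB


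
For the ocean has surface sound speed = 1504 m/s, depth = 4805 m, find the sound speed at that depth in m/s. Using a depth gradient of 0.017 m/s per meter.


1585.685 m/s


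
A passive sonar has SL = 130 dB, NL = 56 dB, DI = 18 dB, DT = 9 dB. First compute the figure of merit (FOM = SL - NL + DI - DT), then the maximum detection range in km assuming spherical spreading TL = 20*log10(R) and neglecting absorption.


Step 1: FOM = SL - NL + DI - DT = 130 - 56 + 18 - 9 = 83 dB
Step 2: at max range FOM = TL = 20*log10(R), so R = 10^(83/20) = 14125.38 m = 14.13 km

14.13 km


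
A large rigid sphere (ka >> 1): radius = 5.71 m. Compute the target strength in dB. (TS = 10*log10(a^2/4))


TS = 10*log10(5.71^2 / 4) = 10*log10(8.151025) = 9.11

9.11 dB


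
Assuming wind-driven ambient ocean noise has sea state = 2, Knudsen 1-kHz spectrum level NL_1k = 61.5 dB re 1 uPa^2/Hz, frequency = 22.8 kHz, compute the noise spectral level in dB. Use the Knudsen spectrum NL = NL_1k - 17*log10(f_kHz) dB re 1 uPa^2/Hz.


NL = NL_1k - 17*log10(f_kHz) = 61.5 - 17*log10(22.8) = 61.5 - (23.08) = 38.42

38.42 dB


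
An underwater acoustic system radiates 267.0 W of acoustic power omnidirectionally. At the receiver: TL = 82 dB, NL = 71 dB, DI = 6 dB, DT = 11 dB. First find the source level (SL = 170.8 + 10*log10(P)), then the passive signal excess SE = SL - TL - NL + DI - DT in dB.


Step 1: SL = 170.8 + 10*log10(267.0) = 195.07 dB
Step 2: SE = SL - TL - NL + DI - DT = 195.07 - 82 - 71 + 6 - 11 = 37.07

37.07 dB


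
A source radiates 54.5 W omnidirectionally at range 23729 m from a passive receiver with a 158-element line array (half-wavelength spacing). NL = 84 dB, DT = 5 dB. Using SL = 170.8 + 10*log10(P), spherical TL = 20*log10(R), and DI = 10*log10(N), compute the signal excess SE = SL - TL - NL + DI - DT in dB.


33.64 dB


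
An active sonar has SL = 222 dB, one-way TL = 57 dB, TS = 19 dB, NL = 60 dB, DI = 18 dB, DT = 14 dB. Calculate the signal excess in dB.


SE = SL - 2*TL + TS - NL + DI - DT = 222 - 2*57 + (19) - 60 + 18 - 14 = 71

71 dB


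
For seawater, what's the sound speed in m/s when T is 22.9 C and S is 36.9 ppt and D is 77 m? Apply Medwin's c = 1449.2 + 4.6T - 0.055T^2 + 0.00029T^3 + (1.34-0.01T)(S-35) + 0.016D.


1532.52 m/s


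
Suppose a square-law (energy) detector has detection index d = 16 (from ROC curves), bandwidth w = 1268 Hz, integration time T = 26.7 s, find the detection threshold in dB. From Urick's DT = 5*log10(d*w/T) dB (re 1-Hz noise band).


14.4 dB


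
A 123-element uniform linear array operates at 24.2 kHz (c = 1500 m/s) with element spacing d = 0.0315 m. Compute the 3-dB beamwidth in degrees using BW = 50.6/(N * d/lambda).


Step 1: lambda = 1500/24200 = 0.06198 m
Step 2: d/lambda = 0.0315/0.06198 = 0.5082
Step 3: BW = 50.6/(N * d/lambda) = 50.6/(123 * 0.5082) = 0.81

0.81 deg


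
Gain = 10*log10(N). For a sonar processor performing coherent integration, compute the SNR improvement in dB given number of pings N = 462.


Gain = 10*log10(462) = 26.65

26.65 dB


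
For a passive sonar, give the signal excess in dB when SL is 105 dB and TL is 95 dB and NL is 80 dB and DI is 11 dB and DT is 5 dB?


-64 dB


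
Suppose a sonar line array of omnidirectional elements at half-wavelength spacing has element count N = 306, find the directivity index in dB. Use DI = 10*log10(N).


DI = 10*log10(306) = 24.86

24.86 dB


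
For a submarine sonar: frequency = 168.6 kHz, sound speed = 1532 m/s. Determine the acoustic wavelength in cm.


lambda = c/f = 1532 / 168600 = 0.0091 m = 0.91 cm

0.91 cm


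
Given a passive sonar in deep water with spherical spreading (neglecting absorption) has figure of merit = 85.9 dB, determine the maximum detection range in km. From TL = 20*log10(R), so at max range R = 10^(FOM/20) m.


At max range FOM = TL, so 20*log10(R) = 85.9
R = 10^(85.9/20) = 19724.23 m = 19.72 km

19.72 km


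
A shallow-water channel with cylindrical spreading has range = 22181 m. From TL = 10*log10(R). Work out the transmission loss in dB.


TL = 10*log10(22181) = 43.46

43.46 dB


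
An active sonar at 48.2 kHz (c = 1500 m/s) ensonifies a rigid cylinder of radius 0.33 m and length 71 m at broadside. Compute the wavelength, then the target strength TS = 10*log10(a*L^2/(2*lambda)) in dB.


Step 1: lambda = c/f = 1500/48200 = 0.03112 m
Step 2: TS = 10*log10(a*L^2/(2*lambda)) = 10*log10(0.33*71^2/(2*0.03112)) = 44.27

44.27 dB
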